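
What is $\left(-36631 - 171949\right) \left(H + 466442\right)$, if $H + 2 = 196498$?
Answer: $-138275608040$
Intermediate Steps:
$H = 196496$ ($H = -2 + 196498 = 196496$)
$\left(-36631 - 171949\right) \left(H + 466442\right) = \left(-36631 - 171949\right) \left(196496 + 466442\right) = \left(-208580\right) 662938 = -138275608040$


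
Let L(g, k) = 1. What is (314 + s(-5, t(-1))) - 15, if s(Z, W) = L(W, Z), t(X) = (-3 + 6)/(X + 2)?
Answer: 300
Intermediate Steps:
t(X) = 3/(2 + X)
s(Z, W) = 1
(314 + s(-5, t(-1))) - 15 = (314 + 1) - 15 = 315 - 15 = 300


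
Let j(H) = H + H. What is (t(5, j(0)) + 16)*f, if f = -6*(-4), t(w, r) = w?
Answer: 504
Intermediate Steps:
j(H) = 2*H
f = 24
(t(5, j(0)) + 16)*f = (5 + 16)*24 = 21*24 = 504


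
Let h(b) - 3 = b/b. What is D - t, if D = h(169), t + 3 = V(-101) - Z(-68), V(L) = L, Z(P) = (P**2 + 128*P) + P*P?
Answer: 652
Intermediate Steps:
Z(P) = 2*P**2 + 128*P (Z(P) = (P**2 + 128*P) + P**2 = 2*P**2 + 128*P)
t = -648 (t = -3 + (-101 - 2*(-68)*(64 - 68)) = -3 + (-101 - 2*(-68)*(-4)) = -3 + (-101 - 1*544) = -3 + (-101 - 544) = -3 - 645 = -648)
h(b) = 4 (h(b) = 3 + b/b = 3 + 1 = 4)
D = 4
D - t = 4 - 1*(-648) = 4 + 648 = 652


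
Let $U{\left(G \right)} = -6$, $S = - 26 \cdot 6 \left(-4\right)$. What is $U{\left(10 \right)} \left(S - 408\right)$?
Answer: $-1296$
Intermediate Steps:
$S = 624$ ($S = \left(-26\right) \left(-24\right) = 624$)
$U{\left(10 \right)} \left(S - 408\right) = - 6 \left(624 - 408\right) = \left(-6\right) 216 = -1296$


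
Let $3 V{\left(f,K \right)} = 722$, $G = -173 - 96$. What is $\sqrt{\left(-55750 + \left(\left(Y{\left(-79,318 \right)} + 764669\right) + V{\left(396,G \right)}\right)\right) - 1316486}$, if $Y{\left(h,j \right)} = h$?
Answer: $\frac{2 i \sqrt{1366662}}{3} \approx 779.36 i$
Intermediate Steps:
$G = -269$ ($G = -173 - 96 = -269$)
$V{\left(f,K \right)} = \frac{722}{3}$ ($V{\left(f,K \right)} = \frac{1}{3} \cdot 722 = \frac{722}{3}$)
$\sqrt{\left(-55750 + \left(\left(Y{\left(-79,318 \right)} + 764669\right) + V{\left(396,G \right)}\right)\right) - 1316486} = \sqrt{\left(-55750 + \left(\left(-79 + 764669\right) + \frac{722}{3}\right)\right) - 1316486} = \sqrt{\left(-55750 + \left(764590 + \frac{722}{3}\right)\right) - 1316486} = \sqrt{\left(-55750 + \frac{2294492}{3}\right) - 1316486} = \sqrt{\frac{2127242}{3} - 1316486} = \sqrt{- \frac{1822216}{3}} = \frac{2 i \sqrt{1366662}}{3}$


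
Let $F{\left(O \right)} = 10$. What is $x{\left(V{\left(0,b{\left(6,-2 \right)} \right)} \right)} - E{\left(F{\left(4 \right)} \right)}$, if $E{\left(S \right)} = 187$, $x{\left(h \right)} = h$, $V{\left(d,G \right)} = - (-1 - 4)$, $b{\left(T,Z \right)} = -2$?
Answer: $-182$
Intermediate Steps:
$V{\left(d,G \right)} = 5$ ($V{\left(d,G \right)} = \left(-1\right) \left(-5\right) = 5$)
$x{\left(V{\left(0,b{\left(6,-2 \right)} \right)} \right)} - E{\left(F{\left(4 \right)} \right)} = 5 - 187 = -182$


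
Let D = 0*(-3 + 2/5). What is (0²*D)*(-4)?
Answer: 0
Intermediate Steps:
D = 0 (D = 0*(-3 + 2*(⅕)) = 0*(-3 + ⅖) = 0*(-13/5) = 0)
(0²*D)*(-4) = (0²*0)*(-4) = (0*0)*(-4) = 0*(-4) = 0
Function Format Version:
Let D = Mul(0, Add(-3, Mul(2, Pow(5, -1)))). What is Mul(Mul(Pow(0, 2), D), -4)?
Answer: 0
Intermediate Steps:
D = 0 (D = Mul(0, Add(-3, Mul(2, Rational(1, 5)))) = Mul(0, Add(-3, Rational(2, 5))) = Mul(0, Rational(-13, 5)) = 0)
Mul(Mul(Pow(0, 2), D), -4) = Mul(Mul(Pow(0, 2), 0), -4) = Mul(Mul(0, 0), -4) = Mul(0, -4) = 0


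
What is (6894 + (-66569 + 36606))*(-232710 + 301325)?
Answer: -1582879435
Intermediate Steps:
(6894 + (-66569 + 36606))*(-232710 + 301325) = (6894 - 29963)*68615 = -23069*68615 = -1582879435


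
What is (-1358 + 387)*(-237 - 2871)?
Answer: 3017868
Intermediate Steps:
(-1358 + 387)*(-237 - 2871) = -971*(-3108) = 3017868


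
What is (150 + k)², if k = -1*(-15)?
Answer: 27225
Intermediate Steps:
k = 15
(150 + k)² = (150 + 15)² = 165² = 27225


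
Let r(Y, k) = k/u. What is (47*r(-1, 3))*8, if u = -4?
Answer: -282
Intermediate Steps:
r(Y, k) = -k/4 (r(Y, k) = k/(-4) = k*(-1/4) = -k/4)
(47*r(-1, 3))*8 = (47*(-1/4*3))*8 = (47*(-3/4))*8 = -141/4*8 = -282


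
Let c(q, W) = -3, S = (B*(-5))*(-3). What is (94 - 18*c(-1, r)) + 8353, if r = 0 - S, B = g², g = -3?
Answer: 8501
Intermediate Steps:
B = 9 (B = (-3)² = 9)
S = 135 (S = (9*(-5))*(-3) = -45*(-3) = 135)
r = -135 (r = 0 - 1*135 = 0 - 135 = -135)
(94 - 18*c(-1, r)) + 8353 = (94 - 18*(-3)) + 8353 = (94 + 54) + 8353 = 148 + 8353 = 8501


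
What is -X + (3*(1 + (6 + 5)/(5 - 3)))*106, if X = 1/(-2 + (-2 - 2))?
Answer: 12403/6 ≈ 2067.2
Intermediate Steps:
X = -⅙ (X = 1/(-2 - 4) = 1/(-6) = -⅙ ≈ -0.16667)
-X + (3*(1 + (6 + 5)/(5 - 3)))*106 = -1*(-⅙) + (3*(1 + (6 + 5)/(5 - 3)))*106 = ⅙ + (3*(1 + 11/2))*106 = ⅙ + (3*(13/2))*106 = ⅙ + (39/2)*106 = ⅙ + 2067 = 12403/6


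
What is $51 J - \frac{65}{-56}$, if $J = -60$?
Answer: $- \frac{171295}{56} \approx -3058.8$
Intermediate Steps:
$51 J - \frac{65}{-56} = 51 \left(-60\right) - \frac{65}{-56} = -3060 - - \frac{65}{56} = -3060 + \frac{65}{56} = - \frac{171295}{56}$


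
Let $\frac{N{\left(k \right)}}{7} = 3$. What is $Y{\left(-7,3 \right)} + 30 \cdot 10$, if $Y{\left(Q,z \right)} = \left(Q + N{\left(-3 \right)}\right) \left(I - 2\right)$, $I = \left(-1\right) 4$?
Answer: $216$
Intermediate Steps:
$I = -4$
$N{\left(k \right)} = 21$ ($N{\left(k \right)} = 7 \cdot 3 = 21$)
$Y{\left(Q,z \right)} = -126 - 6 Q$ ($Y{\left(Q,z \right)} = \left(Q + 21\right) \left(-4 - 2\right) = \left(21 + Q\right) \left(-6\right) = -126 - 6 Q$)
$Y{\left(-7,3 \right)} + 30 \cdot 10 = \left(-126 - -42\right) + 30 \cdot 10 = \left(-126 + 42\right) + 300 = -84 + 300 = 216$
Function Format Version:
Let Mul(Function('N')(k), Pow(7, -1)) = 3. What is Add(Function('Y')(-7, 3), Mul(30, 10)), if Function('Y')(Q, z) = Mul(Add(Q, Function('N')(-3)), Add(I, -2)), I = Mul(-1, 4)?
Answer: 216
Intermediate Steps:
I = -4
Function('N')(k) = 21 (Function('N')(k) = Mul(7, 3) = 21)
Function('Y')(Q, z) = Add(-126, Mul(-6, Q)) (Function('Y')(Q, z) = Mul(Add(Q, 21), Add(-4, -2)) = Mul(Add(21, Q), -6) = Add(-126, Mul(-6, Q)))
Add(Function('Y')(-7, 3), Mul(30, 10)) = Add(Add(-126, Mul(-6, -7)), Mul(30, 10)) = Add(Add(-126, 42), 300) = Add(-84, 300) = 216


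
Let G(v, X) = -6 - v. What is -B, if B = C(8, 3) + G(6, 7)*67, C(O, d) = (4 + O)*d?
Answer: 768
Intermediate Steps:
C(O, d) = d*(4 + O)
B = -768 (B = 3*(4 + 8) + (-6 - 1*6)*67 = 3*12 + (-6 - 6)*67 = 36 - 12*67 = 36 - 804 = -768)
-B = -1*(-768) = 768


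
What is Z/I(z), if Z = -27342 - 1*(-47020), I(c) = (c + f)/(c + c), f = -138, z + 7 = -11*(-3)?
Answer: -127907/14 ≈ -9136.2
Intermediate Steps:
z = 26 (z = -7 - 11*(-3) = -7 + 33 = 26)
I(c) = (-138 + c)/(2*c) (I(c) = (c - 138)/(c + c) = (-138 + c)/((2*c)) = (-138 + c)*(1/(2*c)) = (-138 + c)/(2*c))
Z = 19678 (Z = -27342 + 47020 = 19678)
Z/I(z) = 19678/(((½)*(-138 + 26)/26)) = 19678/(((½)*(1/26)*(-112))) = 19678/(-28/13) = 19678*(-13/28) = -127907/14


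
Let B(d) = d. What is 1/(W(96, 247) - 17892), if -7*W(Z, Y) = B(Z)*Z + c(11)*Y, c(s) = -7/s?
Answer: -77/1477331 ≈ -5.2121e-5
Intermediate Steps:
W(Z, Y) = -Z**2/7 + Y/11 (W(Z, Y) = -(Z*Z + (-7/11)*Y)/7 = -(Z**2 + (-7*1/11)*Y)/7 = -(Z**2 - 7*Y/11)/7 = -Z**2/7 + Y/11)
1/(W(96, 247) - 17892) = 1/((-1/7*96**2 + (1/11)*247) - 17892) = 1/((-1/7*9216 + 247/11) - 17892) = 1/((-9216/7 + 247/11) - 17892) = 1/(-99647/77 - 17892) = 1/(-1477331/77) = -77/1477331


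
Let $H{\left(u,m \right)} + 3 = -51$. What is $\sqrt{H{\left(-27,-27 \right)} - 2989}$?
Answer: $i \sqrt{3043} \approx 55.163 i$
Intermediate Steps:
$H{\left(u,m \right)} = -54$ ($H{\left(u,m \right)} = -3 - 51 = -54$)
$\sqrt{H{\left(-27,-27 \right)} - 2989} = \sqrt{-54 - 2989} = \sqrt{-3043} = i \sqrt{3043}$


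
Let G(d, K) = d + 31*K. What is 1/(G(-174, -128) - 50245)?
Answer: -1/54387 ≈ -1.8387e-5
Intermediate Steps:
1/(G(-174, -128) - 50245) = 1/((-174 + 31*(-128)) - 50245) = 1/((-174 - 3968) - 50245) = 1/(-4142 - 50245) = 1/(-54387) = -1/54387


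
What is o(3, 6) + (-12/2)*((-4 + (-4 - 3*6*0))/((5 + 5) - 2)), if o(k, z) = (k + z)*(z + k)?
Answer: 87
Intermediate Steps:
o(k, z) = (k + z)² (o(k, z) = (k + z)*(k + z) = (k + z)²)
o(3, 6) + (-12/2)*((-4 + (-4 - 3*6*0))/((5 + 5) - 2)) = (3 + 6)² + (-12/2)*((-4 + (-4 - 3*6*0))/((5 + 5) - 2)) = 9² + (-12*½)*((-4 + (-4 - 18*0))/(10 - 2)) = 81 - 6*(-4 + (-4 - 1*0))/8 = 81 - 6*(-4 + (-4 + 0))/8 = 81 - 6*(-4 - 4)/8 = 81 - (-48)/8 = 81 - 6*(-1) = 81 + 6 = 87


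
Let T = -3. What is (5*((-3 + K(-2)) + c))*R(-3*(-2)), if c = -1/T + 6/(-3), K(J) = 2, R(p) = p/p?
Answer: -40/3 ≈ -13.333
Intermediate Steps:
R(p) = 1
c = -5/3 (c = -1/(-3) + 6/(-3) = -1*(-1/3) + 6*(-1/3) = 1/3 - 2 = -5/3 ≈ -1.6667)
(5*((-3 + K(-2)) + c))*R(-3*(-2)) = (5*((-3 + 2) - 5/3))*1 = (5*(-1 - 5/3))*1 = (5*(-8/3))*1 = -40/3*1 = -40/3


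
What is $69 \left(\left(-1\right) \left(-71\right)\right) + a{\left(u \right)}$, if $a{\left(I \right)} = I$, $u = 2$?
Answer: $4901$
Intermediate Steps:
$69 \left(\left(-1\right) \left(-71\right)\right) + a{\left(u \right)} = 69 \left(\left(-1\right) \left(-71\right)\right) + 2 = 69 \cdot 71 + 2 = 4899 + 2 = 4901$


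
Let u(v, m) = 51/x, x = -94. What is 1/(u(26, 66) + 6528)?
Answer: 94/613581 ≈ 0.00015320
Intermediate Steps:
u(v, m) = -51/94 (u(v, m) = 51/(-94) = 51*(-1/94) = -51/94)
1/(u(26, 66) + 6528) = 1/(-51/94 + 6528) = 1/(613581/94) = 94/613581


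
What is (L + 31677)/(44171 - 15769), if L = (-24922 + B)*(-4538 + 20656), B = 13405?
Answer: -185599329/28402 ≈ -6534.7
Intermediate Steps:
L = -185631006 (L = (-24922 + 13405)*(-4538 + 20656) = -11517*16118 = -185631006)
(L + 31677)/(44171 - 15769) = (-185631006 + 31677)/(44171 - 15769) = -185599329/28402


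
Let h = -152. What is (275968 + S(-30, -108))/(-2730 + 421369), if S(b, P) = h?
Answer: 275816/418639 ≈ 0.65884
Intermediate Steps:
S(b, P) = -152
(275968 + S(-30, -108))/(-2730 + 421369) = (275968 - 152)/(-2730 + 421369) = 275816/418639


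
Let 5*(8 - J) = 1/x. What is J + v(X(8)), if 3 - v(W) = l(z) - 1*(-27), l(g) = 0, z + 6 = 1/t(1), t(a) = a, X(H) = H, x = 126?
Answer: -10081/630 ≈ -16.002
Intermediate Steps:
z = -5 (z = -6 + 1/1 = -6 + 1 = -5)
v(W) = -24 (v(W) = 3 - (0 - 1*(-27)) = 3 - (0 + 27) = 3 - 1*27 = 3 - 27 = -24)
J = 5039/630 (J = 8 - 1/5/126 = 8 - 1/5*1/126 = 8 - 1/630 = 5039/630 ≈ 7.9984)
J + v(X(8)) = 5039/630 - 24 = -10081/630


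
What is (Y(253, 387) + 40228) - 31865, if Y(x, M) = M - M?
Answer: 8363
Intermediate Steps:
Y(x, M) = 0
(Y(253, 387) + 40228) - 31865 = (0 + 40228) - 31865 = 40228 - 31865 = 8363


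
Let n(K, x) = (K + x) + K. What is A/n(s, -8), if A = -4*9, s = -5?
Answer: 2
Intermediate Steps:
n(K, x) = x + 2*K
A = -36
A/n(s, -8) = -36/(-8 + 2*(-5)) = -36/(-8 - 10) = -36/(-18) = -36*(-1/18) = 2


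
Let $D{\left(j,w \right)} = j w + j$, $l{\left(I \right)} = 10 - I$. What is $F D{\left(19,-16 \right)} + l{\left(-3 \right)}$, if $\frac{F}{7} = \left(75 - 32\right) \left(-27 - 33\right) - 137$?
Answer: $5420428$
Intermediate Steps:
$F = -19019$ ($F = 7 \left(\left(75 - 32\right) \left(-27 - 33\right) - 137\right) = 7 \left(43 \left(-60\right) - 137\right) = 7 \left(-2580 - 137\right) = 7 \left(-2717\right) = -19019$)
$D{\left(j,w \right)} = j + j w$
$F D{\left(19,-16 \right)} + l{\left(-3 \right)} = - 19019 \cdot 19 \left(1 - 16\right) + \left(10 - -3\right) = - 19019 \cdot 19 \left(-15\right) + \left(10 + 3\right) = \left(-19019\right) \left(-285\right) + 13 = 5420415 + 13 = 5420428$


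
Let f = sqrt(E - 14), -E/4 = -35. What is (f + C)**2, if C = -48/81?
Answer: 92110/729 - 32*sqrt(14)/9 ≈ 113.05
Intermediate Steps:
E = 140 (E = -4*(-35) = 140)
f = 3*sqrt(14) (f = sqrt(140 - 14) = sqrt(126) = 3*sqrt(14) ≈ 11.225)
C = -16/27 (C = -48*1/81 = -16/27 ≈ -0.59259)
(f + C)**2 = (3*sqrt(14) - 16/27)**2 = (-16/27 + 3*sqrt(14))**2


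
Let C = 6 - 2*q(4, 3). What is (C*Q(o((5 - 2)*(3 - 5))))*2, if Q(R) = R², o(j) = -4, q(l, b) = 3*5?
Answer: -768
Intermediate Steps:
q(l, b) = 15
C = -24 (C = 6 - 2*15 = 6 - 30 = -24)
(C*Q(o((5 - 2)*(3 - 5))))*2 = -24*(-4)²*2 = -24*16*2 = -384*2 = -768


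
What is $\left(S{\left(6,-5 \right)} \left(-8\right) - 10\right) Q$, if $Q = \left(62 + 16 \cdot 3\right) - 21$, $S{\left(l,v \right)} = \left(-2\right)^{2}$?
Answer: $-3738$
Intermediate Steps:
$S{\left(l,v \right)} = 4$
$Q = 89$ ($Q = \left(62 + 48\right) - 21 = 110 - 21 = 89$)
$\left(S{\left(6,-5 \right)} \left(-8\right) - 10\right) Q = \left(4 \left(-8\right) - 10\right) 89 = \left(-32 - 10\right) 89 = \left(-42\right) 89 = -3738$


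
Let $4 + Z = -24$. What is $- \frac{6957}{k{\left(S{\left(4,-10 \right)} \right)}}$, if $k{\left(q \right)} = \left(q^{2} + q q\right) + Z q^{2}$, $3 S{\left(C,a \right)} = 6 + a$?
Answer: $\frac{62613}{416} \approx 150.51$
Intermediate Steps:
$S{\left(C,a \right)} = 2 + \frac{a}{3}$ ($S{\left(C,a \right)} = \frac{6 + a}{3} = 2 + \frac{a}{3}$)
$Z = -28$ ($Z = -4 - 24 = -28$)
$k{\left(q \right)} = - 26 q^{2}$ ($k{\left(q \right)} = \left(q^{2} + q q\right) - 28 q^{2} = \left(q^{2} + q^{2}\right) - 28 q^{2} = 2 q^{2} - 28 q^{2} = - 26 q^{2}$)
$- \frac{6957}{k{\left(S{\left(4,-10 \right)} \right)}} = - \frac{6957}{\left(-26\right) \left(2 + \frac{1}{3} \left(-10\right)\right)^{2}} = - \frac{6957}{\left(-26\right) \left(2 - \frac{10}{3}\right)^{2}} = - \frac{6957}{\left(-26\right) \left(- \frac{4}{3}\right)^{2}} = - \frac{6957}{\left(-26\right) \frac{16}{9}} = - \frac{6957}{- \frac{416}{9}} = \left(-6957\right) \left(- \frac{9}{416}\right) = \frac{62613}{416}$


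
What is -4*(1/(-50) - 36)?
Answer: 3602/25 ≈ 144.08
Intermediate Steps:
-4*(1/(-50) - 36) = -4*(-1/50 - 36) = -4*(-1801/50) = 3602/25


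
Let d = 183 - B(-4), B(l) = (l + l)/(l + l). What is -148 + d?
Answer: 34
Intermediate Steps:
B(l) = 1 (B(l) = (2*l)/((2*l)) = (2*l)*(1/(2*l)) = 1)
d = 182 (d = 183 - 1*1 = 183 - 1 = 182)
-148 + d = -148 + 182 = 34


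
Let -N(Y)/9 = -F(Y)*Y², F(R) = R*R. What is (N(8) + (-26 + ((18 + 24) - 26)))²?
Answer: 1358217316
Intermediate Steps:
F(R) = R²
N(Y) = 9*Y⁴ (N(Y) = -(-9)*Y²*Y² = -(-9)*Y⁴ = 9*Y⁴)
(N(8) + (-26 + ((18 + 24) - 26)))² = (9*8⁴ + (-26 + ((18 + 24) - 26)))² = (9*4096 + (-26 + (42 - 26)))² = (36864 + (-26 + 16))² = (36864 - 10)² = 36854² = 1358217316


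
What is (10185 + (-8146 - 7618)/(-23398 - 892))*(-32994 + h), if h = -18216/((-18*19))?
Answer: -11060508541274/32965 ≈ -3.3552e+8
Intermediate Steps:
h = 1012/19 (h = -18216/(-342) = -18216*(-1/342) = 1012/19 ≈ 53.263)
(10185 + (-8146 - 7618)/(-23398 - 892))*(-32994 + h) = (10185 + (-8146 - 7618)/(-23398 - 892))*(-32994 + 1012/19) = (10185 - 15764/(-24290))*(-625874/19) = (10185 - 15764*(-1/24290))*(-625874/19) = (10185 + 1126/1735)*(-625874/19) = (17672101/1735)*(-625874/19) = -11060508541274/32965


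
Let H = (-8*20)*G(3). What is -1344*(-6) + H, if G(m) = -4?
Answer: 8704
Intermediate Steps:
H = 640 (H = -8*20*(-4) = -160*(-4) = 640)
-1344*(-6) + H = -1344*(-6) + 640 = 8064 + 640 = 8704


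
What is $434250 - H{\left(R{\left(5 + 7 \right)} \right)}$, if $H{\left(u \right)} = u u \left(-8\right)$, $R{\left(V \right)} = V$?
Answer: $435402$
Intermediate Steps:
$H{\left(u \right)} = - 8 u^{2}$ ($H{\left(u \right)} = u^{2} \left(-8\right) = - 8 u^{2}$)
$434250 - H{\left(R{\left(5 + 7 \right)} \right)} = 434250 - - 8 \left(5 + 7\right)^{2} = 434250 - - 8 \cdot 12^{2} = 434250 - \left(-8\right) 144 = 434250 - -1152 = 434250 + 1152 = 435402$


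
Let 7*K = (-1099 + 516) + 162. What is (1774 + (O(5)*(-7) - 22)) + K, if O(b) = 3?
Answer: 11696/7 ≈ 1670.9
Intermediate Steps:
K = -421/7 (K = ((-1099 + 516) + 162)/7 = (-583 + 162)/7 = (⅐)*(-421) = -421/7 ≈ -60.143)
(1774 + (O(5)*(-7) - 22)) + K = (1774 + (3*(-7) - 22)) - 421/7 = (1774 + (-21 - 22)) - 421/7 = (1774 - 43) - 421/7 = 1731 - 421/7 = 11696/7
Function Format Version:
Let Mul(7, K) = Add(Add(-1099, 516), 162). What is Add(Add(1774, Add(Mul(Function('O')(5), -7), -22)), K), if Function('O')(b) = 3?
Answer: Rational(11696, 7) ≈ 1670.9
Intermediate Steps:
K = Rational(-421, 7) (K = Mul(Rational(1, 7), Add(Add(-1099, 516), 162)) = Mul(Rational(1, 7), Add(-583, 162)) = Mul(Rational(1, 7), -421) = Rational(-421, 7) ≈ -60.143)
Add(Add(1774, Add(Mul(Function('O')(5), -7), -22)), K) = Add(Add(1774, Add(Mul(3, -7), -22)), Rational(-421, 7)) = Add(Add(1774, Add(-21, -22)), Rational(-421, 7)) = Add(Add(1774, -43), Rational(-421, 7)) = Add(1731, Rational(-421, 7)) = Rational(11696, 7)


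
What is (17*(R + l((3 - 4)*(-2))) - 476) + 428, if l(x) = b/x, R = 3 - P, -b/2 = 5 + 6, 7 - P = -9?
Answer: -456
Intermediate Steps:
P = 16 (P = 7 - 1*(-9) = 7 + 9 = 16)
b = -22 (b = -2*(5 + 6) = -2*11 = -22)
R = -13 (R = 3 - 1*16 = 3 - 16 = -13)
l(x) = -22/x
(17*(R + l((3 - 4)*(-2))) - 476) + 428 = (17*(-13 - 22*(-1/(2*(3 - 4)))) - 476) + 428 = (17*(-13 - 22/((-1*(-2)))) - 476) + 428 = (17*(-13 - 22/2) - 476) + 428 = (17*(-13 - 22*1/2) - 476) + 428 = (17*(-13 - 11) - 476) + 428 = (17*(-24) - 476) + 428 = (-408 - 476) + 428 = -884 + 428 = -456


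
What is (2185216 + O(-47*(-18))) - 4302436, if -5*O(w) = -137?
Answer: -10585963/5 ≈ -2.1172e+6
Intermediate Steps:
O(w) = 137/5 (O(w) = -1/5*(-137) = 137/5)
(2185216 + O(-47*(-18))) - 4302436 = (2185216 + 137/5) - 4302436 = 10926217/5 - 4302436 = -10585963/5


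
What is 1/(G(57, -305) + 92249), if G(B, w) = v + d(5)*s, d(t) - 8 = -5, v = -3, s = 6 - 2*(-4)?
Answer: 1/92288 ≈ 1.0836e-5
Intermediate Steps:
s = 14 (s = 6 + 8 = 14)
d(t) = 3 (d(t) = 8 - 5 = 3)
G(B, w) = 39 (G(B, w) = -3 + 3*14 = -3 + 42 = 39)
1/(G(57, -305) + 92249) = 1/(39 + 92249) = 1/92288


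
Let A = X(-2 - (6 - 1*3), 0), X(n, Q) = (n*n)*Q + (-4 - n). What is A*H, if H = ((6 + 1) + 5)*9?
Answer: 108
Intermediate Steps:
H = 108 (H = (7 + 5)*9 = 12*9 = 108)
X(n, Q) = -4 - n + Q*n**2 (X(n, Q) = n**2*Q + (-4 - n) = Q*n**2 + (-4 - n) = -4 - n + Q*n**2)
A = 1 (A = -4 - (-2 - (6 - 1*3)) + 0*(-2 - (6 - 1*3))**2 = -4 - (-2 - (6 - 3)) + 0*(-2 - (6 - 3))**2 = -4 - (-2 - 1*3) + 0*(-2 - 1*3)**2 = -4 - (-2 - 3) + 0*(-2 - 3)**2 = -4 - 1*(-5) + 0*(-5)**2 = -4 + 5 + 0*25 = -4 + 5 + 0 = 1)
A*H = 1*108 = 108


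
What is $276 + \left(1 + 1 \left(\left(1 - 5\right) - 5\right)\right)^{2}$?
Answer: $340$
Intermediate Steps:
$276 + \left(1 + 1 \left(\left(1 - 5\right) - 5\right)\right)^{2} = 276 + \left(1 + 1 \left(-4 - 5\right)\right)^{2} = 276 + \left(1 + 1 \left(-9\right)\right)^{2} = 276 + \left(1 - 9\right)^{2} = 276 + \left(-8\right)^{2} = 276 + 64 = 340$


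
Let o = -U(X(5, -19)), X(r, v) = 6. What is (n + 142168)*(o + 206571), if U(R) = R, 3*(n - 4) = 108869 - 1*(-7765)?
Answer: 37398593250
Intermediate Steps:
n = 38882 (n = 4 + (108869 - 1*(-7765))/3 = 4 + (108869 + 7765)/3 = 4 + (⅓)*116634 = 4 + 38878 = 38882)
o = -6 (o = -1*6 = -6)
(n + 142168)*(o + 206571) = (38882 + 142168)*(-6 + 206571) = 181050*206565 = 37398593250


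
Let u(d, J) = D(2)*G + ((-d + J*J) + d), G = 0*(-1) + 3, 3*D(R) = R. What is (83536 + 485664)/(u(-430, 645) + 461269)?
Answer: 35575/54831 ≈ 0.64881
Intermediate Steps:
D(R) = R/3
G = 3 (G = 0 + 3 = 3)
u(d, J) = 2 + J**2 (u(d, J) = ((1/3)*2)*3 + ((-d + J*J) + d) = (2/3)*3 + ((-d + J**2) + d) = 2 + ((J**2 - d) + d) = 2 + J**2)
(83536 + 485664)/(u(-430, 645) + 461269) = (83536 + 485664)/((2 + 645**2) + 461269) = 569200/((2 + 416025) + 461269) = 569200/(416027 + 461269) = 569200/877296 = 569200*(1/877296) = 35575/54831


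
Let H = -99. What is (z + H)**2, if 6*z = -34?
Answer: 98596/9 ≈ 10955.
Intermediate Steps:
z = -17/3 (z = (1/6)*(-34) = -17/3 ≈ -5.6667)
(z + H)**2 = (-17/3 - 99)**2 = (-314/3)**2 = 98596/9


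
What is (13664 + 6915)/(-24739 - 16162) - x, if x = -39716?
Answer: 1624403537/40901 ≈ 39716.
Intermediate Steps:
(13664 + 6915)/(-24739 - 16162) - x = (13664 + 6915)/(-24739 - 16162) - 1*(-39716) = 20579/(-40901) + 39716 = 20579*(-1/40901) + 39716 = -20579/40901 + 39716 = 1624403537/40901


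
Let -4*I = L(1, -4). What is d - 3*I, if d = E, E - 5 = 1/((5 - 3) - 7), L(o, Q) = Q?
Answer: 9/5 ≈ 1.8000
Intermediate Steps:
I = 1 (I = -¼*(-4) = 1)
E = 24/5 (E = 5 + 1/((5 - 3) - 7) = 5 + 1/(2 - 7) = 5 + 1/(-5) = 5 - ⅕ = 24/5 ≈ 4.8000)
d = 24/5 ≈ 4.8000
d - 3*I = 24/5 - 3*1 = 24/5 - 3 = 9/5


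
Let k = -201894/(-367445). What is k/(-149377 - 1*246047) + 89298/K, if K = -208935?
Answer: -48054575705939/112435330385040 ≈ -0.42740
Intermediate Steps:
k = 201894/367445 (k = -201894*(-1/367445) = 201894/367445 ≈ 0.54945)
k/(-149377 - 1*246047) + 89298/K = 201894/(367445*(-149377 - 1*246047)) + 89298/(-208935) = 201894/(367445*(-149377 - 246047)) + 89298*(-1/208935) = (201894/367445)/(-395424) - 9922/23215 = (201894/367445)*(-1/395424) - 9922/23215 = -33649/24216095280 - 9922/23215 = -48054575705939/112435330385040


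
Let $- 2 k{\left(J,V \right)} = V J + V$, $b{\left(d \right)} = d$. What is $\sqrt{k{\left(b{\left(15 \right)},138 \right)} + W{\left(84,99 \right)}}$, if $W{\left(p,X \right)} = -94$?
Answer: $i \sqrt{1198} \approx 34.612 i$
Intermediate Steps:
$k{\left(J,V \right)} = - \frac{V}{2} - \frac{J V}{2}$ ($k{\left(J,V \right)} = - \frac{V J + V}{2} = - \frac{J V + V}{2} = - \frac{V + J V}{2} = - \frac{V}{2} - \frac{J V}{2}$)
$\sqrt{k{\left(b{\left(15 \right)},138 \right)} + W{\left(84,99 \right)}} = \sqrt{\left(- \frac{1}{2}\right) 138 \left(1 + 15\right) - 94} = \sqrt{\left(- \frac{1}{2}\right) 138 \cdot 16 - 94} = \sqrt{-1104 - 94} = \sqrt{-1198} = i \sqrt{1198}$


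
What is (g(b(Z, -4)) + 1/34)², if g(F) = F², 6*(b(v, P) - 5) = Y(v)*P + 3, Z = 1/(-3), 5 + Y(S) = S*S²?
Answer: 1226396687882809/199048037904 ≈ 6161.3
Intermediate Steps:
Y(S) = -5 + S³ (Y(S) = -5 + S*S² = -5 + S³)
Z = -⅓ (Z = 1*(-⅓) = -⅓ ≈ -0.33333)
b(v, P) = 11/2 + P*(-5 + v³)/6 (b(v, P) = 5 + ((-5 + v³)*P + 3)/6 = 5 + (P*(-5 + v³) + 3)/6 = 5 + (3 + P*(-5 + v³))/6 = 5 + (½ + P*(-5 + v³)/6) = 11/2 + P*(-5 + v³)/6)
(g(b(Z, -4)) + 1/34)² = ((11/2 + (⅙)*(-4)*(-5 + (-⅓)³))² + 1/34)² = ((11/2 + (⅙)*(-4)*(-5 - 1/27))² + 1/34)² = ((11/2 + (⅙)*(-4)*(-136/27))² + 1/34)² = ((11/2 + 272/81)² + 1/34)² = ((1435/162)² + 1/34)² = (2059225/26244 + 1/34)² = (35019947/446148)² = 1226396687882809/199048037904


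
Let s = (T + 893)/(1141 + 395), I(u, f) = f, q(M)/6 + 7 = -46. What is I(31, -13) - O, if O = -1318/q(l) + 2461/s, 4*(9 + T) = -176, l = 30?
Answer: -25138546/5565 ≈ -4517.3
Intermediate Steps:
T = -53 (T = -9 + (¼)*(-176) = -9 - 44 = -53)
q(M) = -318 (q(M) = -42 + 6*(-46) = -42 - 276 = -318)
s = 35/64 (s = (-53 + 893)/(1141 + 395) = 840/1536 = 840*(1/1536) = 35/64 ≈ 0.54688)
O = 25066201/5565 (O = -1318/(-318) + 2461/(35/64) = -1318*(-1/318) + 2461*(64/35) = 659/159 + 157504/35 = 25066201/5565 ≈ 4504.3)
I(31, -13) - O = -13 - 1*25066201/5565 = -13 - 25066201/5565 = -25138546/5565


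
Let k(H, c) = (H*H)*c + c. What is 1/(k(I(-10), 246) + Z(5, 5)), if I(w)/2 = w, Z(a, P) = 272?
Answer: 1/98918 ≈ 1.0109e-5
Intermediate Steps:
I(w) = 2*w
k(H, c) = c + c*H² (k(H, c) = H²*c + c = c*H² + c = c + c*H²)
1/(k(I(-10), 246) + Z(5, 5)) = 1/(246*(1 + (2*(-10))²) + 272) = 1/(246*(1 + (-20)²) + 272) = 1/(246*(1 + 400) + 272) = 1/(246*401 + 272) = 1/(98646 + 272) = 1/98918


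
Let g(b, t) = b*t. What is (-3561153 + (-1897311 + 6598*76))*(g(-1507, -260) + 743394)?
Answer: -5627273961424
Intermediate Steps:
(-3561153 + (-1897311 + 6598*76))*(g(-1507, -260) + 743394) = (-3561153 + (-1897311 + 6598*76))*(-1507*(-260) + 743394) = (-3561153 + (-1897311 + 501448))*(391820 + 743394) = (-3561153 - 1395863)*1135214 = -4957016*1135214 = -5627273961424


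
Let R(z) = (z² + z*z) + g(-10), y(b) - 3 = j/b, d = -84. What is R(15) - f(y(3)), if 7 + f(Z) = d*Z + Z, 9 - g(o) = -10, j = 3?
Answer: 808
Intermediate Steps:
g(o) = 19 (g(o) = 9 - 1*(-10) = 9 + 10 = 19)
y(b) = 3 + 3/b
R(z) = 19 + 2*z² (R(z) = (z² + z*z) + 19 = (z² + z²) + 19 = 2*z² + 19 = 19 + 2*z²)
f(Z) = -7 - 83*Z (f(Z) = -7 + (-84*Z + Z) = -7 - 83*Z)
R(15) - f(y(3)) = (19 + 2*15²) - (-7 - 83*(3 + 3/3)) = (19 + 2*225) - (-7 - 83*(3 + 3*(⅓))) = (19 + 450) - (-7 - 83*(3 + 1)) = 469 - (-7 - 83*4) = 469 - (-7 - 332) = 469 - 1*(-339) = 469 + 339 = 808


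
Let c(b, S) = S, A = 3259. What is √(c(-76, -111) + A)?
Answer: 2*√787 ≈ 56.107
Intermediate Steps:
√(c(-76, -111) + A) = √(-111 + 3259) = √3148 = 2*√787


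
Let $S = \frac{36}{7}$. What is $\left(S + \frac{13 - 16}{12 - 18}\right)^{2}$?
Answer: $\frac{6241}{196} \approx 31.842$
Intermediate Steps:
$S = \frac{36}{7}$ ($S = 36 \cdot \frac{1}{7} = \frac{36}{7} \approx 5.1429$)
$\left(S + \frac{13 - 16}{12 - 18}\right)^{2} = \left(\frac{36}{7} + \frac{13 - 16}{12 - 18}\right)^{2} = \left(\frac{36}{7} - \frac{3}{-6}\right)^{2} = \left(\frac{36}{7} - - \frac{1}{2}\right)^{2} = \left(\frac{36}{7} + \frac{1}{2}\right)^{2} = \left(\frac{79}{14}\right)^{2} = \frac{6241}{196}$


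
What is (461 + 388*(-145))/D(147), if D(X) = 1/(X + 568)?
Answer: -39896285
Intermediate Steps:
D(X) = 1/(568 + X)
(461 + 388*(-145))/D(147) = (461 + 388*(-145))/(1/(568 + 147)) = (461 - 56260)/(1/715) = -55799/1/715 = -55799*715 = -39896285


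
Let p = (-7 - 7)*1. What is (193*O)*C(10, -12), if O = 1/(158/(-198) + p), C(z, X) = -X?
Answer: -229284/1465 ≈ -156.51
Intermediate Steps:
p = -14 (p = -14*1 = -14)
O = -99/1465 (O = 1/(158/(-198) - 14) = 1/(158*(-1/198) - 14) = 1/(-79/99 - 14) = 1/(-1465/99) = -99/1465 ≈ -0.067577)
(193*O)*C(10, -12) = (193*(-99/1465))*(-1*(-12)) = -19107/1465*12 = -229284/1465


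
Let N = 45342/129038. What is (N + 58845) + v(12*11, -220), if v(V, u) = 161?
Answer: 3807030785/64519 ≈ 59006.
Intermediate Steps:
N = 22671/64519 (N = 45342*(1/129038) = 22671/64519 ≈ 0.35138)
(N + 58845) + v(12*11, -220) = (22671/64519 + 58845) + 161 = 3796643226/64519 + 161 = 3807030785/64519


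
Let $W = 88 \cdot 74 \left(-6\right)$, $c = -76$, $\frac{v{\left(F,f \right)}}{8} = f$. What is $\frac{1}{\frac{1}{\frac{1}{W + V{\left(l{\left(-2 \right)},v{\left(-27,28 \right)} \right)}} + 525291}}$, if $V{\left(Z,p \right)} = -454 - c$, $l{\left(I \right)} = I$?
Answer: $\frac{20722729949}{39450} \approx 5.2529 \cdot 10^{5}$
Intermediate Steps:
$v{\left(F,f \right)} = 8 f$
$W = -39072$ ($W = 6512 \left(-6\right) = -39072$)
$V{\left(Z,p \right)} = -378$ ($V{\left(Z,p \right)} = -454 - -76 = -454 + 76 = -378$)
$\frac{1}{\frac{1}{\frac{1}{W + V{\left(l{\left(-2 \right)},v{\left(-27,28 \right)} \right)}} + 525291}} = \frac{1}{\frac{1}{\frac{1}{-39072 - 378} + 525291}} = \frac{1}{\frac{1}{\frac{1}{-39450} + 525291}} = \frac{1}{\frac{1}{- \frac{1}{39450} + 525291}} = \frac{1}{\frac{1}{\frac{20722729949}{39450}}} = \frac{1}{\frac{39450}{20722729949}} = \frac{20722729949}{39450}$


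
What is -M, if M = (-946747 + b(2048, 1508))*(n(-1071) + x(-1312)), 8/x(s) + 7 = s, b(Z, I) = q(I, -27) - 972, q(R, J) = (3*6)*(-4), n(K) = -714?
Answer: -892604921234/1319 ≈ -6.7673e+8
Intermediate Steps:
q(R, J) = -72 (q(R, J) = 18*(-4) = -72)
b(Z, I) = -1044 (b(Z, I) = -72 - 972 = -1044)
x(s) = 8/(-7 + s)
M = 892604921234/1319 (M = (-946747 - 1044)*(-714 + 8/(-7 - 1312)) = -947791*(-714 + 8/(-1319)) = -947791*(-714 + 8*(-1/1319)) = -947791*(-714 - 8/1319) = -947791*(-941774/1319) = 892604921234/1319 ≈ 6.7673e+8)
-M = -1*892604921234/1319 = -892604921234/1319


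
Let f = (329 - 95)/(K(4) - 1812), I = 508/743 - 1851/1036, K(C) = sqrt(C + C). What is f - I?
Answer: 6278544313/6447299284 - 117*sqrt(2)/820834 ≈ 0.97362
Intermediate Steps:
K(C) = sqrt(2)*sqrt(C) (K(C) = sqrt(2*C) = sqrt(2)*sqrt(C))
I = -849005/769748 (I = 508*(1/743) - 1851*1/1036 = 508/743 - 1851/1036 = -849005/769748 ≈ -1.1030)
f = 234/(-1812 + 2*sqrt(2)) (f = (329 - 95)/(sqrt(2)*sqrt(4) - 1812) = 234/(sqrt(2)*2 - 1812) = 234/(2*sqrt(2) - 1812) = 234/(-1812 + 2*sqrt(2)) ≈ -0.12934)
f - I = (-53001/410417 - 117*sqrt(2)/820834) - 1*(-849005/769748) = (-53001/410417 - 117*sqrt(2)/820834) + 849005/769748 = 6278544313/6447299284 - 117*sqrt(2)/820834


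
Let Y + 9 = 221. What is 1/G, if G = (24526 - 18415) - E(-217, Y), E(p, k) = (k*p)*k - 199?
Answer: 1/9759158 ≈ 1.0247e-7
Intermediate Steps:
Y = 212 (Y = -9 + 221 = 212)
E(p, k) = -199 + p*k² (E(p, k) = p*k² - 199 = -199 + p*k²)
G = 9759158 (G = (24526 - 18415) - (-199 - 217*212²) = 6111 - (-199 - 217*44944) = 6111 - (-199 - 9752848) = 6111 - 1*(-9753047) = 6111 + 9753047 = 9759158)
1/G = 1/9759158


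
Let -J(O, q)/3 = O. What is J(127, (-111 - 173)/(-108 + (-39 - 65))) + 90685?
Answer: 90304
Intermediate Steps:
J(O, q) = -3*O
J(127, (-111 - 173)/(-108 + (-39 - 65))) + 90685 = -3*127 + 90685 = -381 + 90685 = 90304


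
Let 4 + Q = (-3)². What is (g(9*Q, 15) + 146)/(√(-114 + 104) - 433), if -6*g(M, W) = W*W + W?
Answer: -45898/187499 - 106*I*√10/187499 ≈ -0.24479 - 0.0017878*I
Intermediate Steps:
Q = 5 (Q = -4 + (-3)² = -4 + 9 = 5)
g(M, W) = -W/6 - W²/6 (g(M, W) = -(W*W + W)/6 = -(W² + W)/6 = -(W + W²)/6 = -W/6 - W²/6)
(g(9*Q, 15) + 146)/(√(-114 + 104) - 433) = (-⅙*15*(1 + 15) + 146)/(√(-114 + 104) - 433) = (-⅙*15*16 + 146)/(√(-10) - 433) = (-40 + 146)/(I*√10 - 433) = 106/(-433 + I*√10)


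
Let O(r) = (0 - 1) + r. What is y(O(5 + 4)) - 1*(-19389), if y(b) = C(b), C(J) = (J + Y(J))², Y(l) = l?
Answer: 19645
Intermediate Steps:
O(r) = -1 + r
C(J) = 4*J² (C(J) = (J + J)² = (2*J)² = 4*J²)
y(b) = 4*b²
y(O(5 + 4)) - 1*(-19389) = 4*(-1 + (5 + 4))² - 1*(-19389) = 4*(-1 + 9)² + 19389 = 4*8² + 19389 = 4*64 + 19389 = 256 + 19389 = 19645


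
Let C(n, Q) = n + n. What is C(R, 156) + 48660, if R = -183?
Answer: 48294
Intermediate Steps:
C(n, Q) = 2*n
C(R, 156) + 48660 = 2*(-183) + 48660 = -366 + 48660 = 48294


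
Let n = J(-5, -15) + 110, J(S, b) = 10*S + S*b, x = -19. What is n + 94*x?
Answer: -1651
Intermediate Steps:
n = 135 (n = -5*(10 - 15) + 110 = -5*(-5) + 110 = 25 + 110 = 135)
n + 94*x = 135 + 94*(-19) = 135 - 1786 = -1651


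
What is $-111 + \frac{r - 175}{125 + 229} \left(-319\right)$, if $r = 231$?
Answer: $- \frac{28579}{177} \approx -161.46$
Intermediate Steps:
$-111 + \frac{r - 175}{125 + 229} \left(-319\right) = -111 + \frac{231 - 175}{125 + 229} \left(-319\right) = -111 + \frac{56}{354} \left(-319\right) = -111 + 56 \cdot \frac{1}{354} \left(-319\right) = -111 + \frac{28}{177} \left(-319\right) = -111 - \frac{8932}{177} = - \frac{28579}{177}$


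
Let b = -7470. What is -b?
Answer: 7470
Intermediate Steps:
-b = -1*(-7470) = 7470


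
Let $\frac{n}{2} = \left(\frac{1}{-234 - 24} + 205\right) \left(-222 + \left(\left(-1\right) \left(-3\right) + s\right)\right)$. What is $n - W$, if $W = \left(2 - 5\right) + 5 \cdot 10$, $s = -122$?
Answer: $- \frac{18041212}{129} \approx -1.3985 \cdot 10^{5}$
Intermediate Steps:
$W = 47$ ($W = \left(2 - 5\right) + 50 = -3 + 50 = 47$)
$n = - \frac{18035149}{129}$ ($n = 2 \left(\frac{1}{-234 - 24} + 205\right) \left(-222 - 119\right) = 2 \left(\frac{1}{-258} + 205\right) \left(-222 + \left(3 - 122\right)\right) = 2 \left(- \frac{1}{258} + 205\right) \left(-222 - 119\right) = 2 \cdot \frac{52889}{258} \left(-341\right) = 2 \left(- \frac{18035149}{258}\right) = - \frac{18035149}{129} \approx -1.3981 \cdot 10^{5}$)
$n - W = - \frac{18035149}{129} - 47 = - \frac{18041212}{129}$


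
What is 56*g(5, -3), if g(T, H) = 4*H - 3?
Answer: -840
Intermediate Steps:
g(T, H) = -3 + 4*H
56*g(5, -3) = 56*(-3 + 4*(-3)) = 56*(-3 - 12) = 56*(-15) = -840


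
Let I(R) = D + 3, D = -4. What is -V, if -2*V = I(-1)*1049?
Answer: -1049/2 ≈ -524.50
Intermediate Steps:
I(R) = -1 (I(R) = -4 + 3 = -1)
V = 1049/2 (V = -(-1)*1049/2 = -½*(-1049) = 1049/2 ≈ 524.50)
-V = -1*1049/2 = -1049/2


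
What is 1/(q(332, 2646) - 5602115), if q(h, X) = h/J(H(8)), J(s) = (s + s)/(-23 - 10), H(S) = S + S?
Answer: -8/44819659 ≈ -1.7849e-7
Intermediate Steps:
H(S) = 2*S
J(s) = -2*s/33 (J(s) = (2*s)/(-33) = (2*s)*(-1/33) = -2*s/33)
q(h, X) = -33*h/32 (q(h, X) = h/((-4*8/33)) = h/((-2/33*16)) = h/(-32/33) = h*(-33/32) = -33*h/32)
1/(q(332, 2646) - 5602115) = 1/(-33/32*332 - 5602115) = 1/(-2739/8 - 5602115) = 1/(-44819659/8) = -8/44819659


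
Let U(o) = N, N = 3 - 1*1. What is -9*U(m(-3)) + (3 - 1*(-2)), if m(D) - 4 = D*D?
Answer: -13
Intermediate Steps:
m(D) = 4 + D² (m(D) = 4 + D*D = 4 + D²)
N = 2 (N = 3 - 1 = 2)
U(o) = 2
-9*U(m(-3)) + (3 - 1*(-2)) = -9*2 + (3 - 1*(-2)) = -18 + (3 + 2) = -18 + 5 = -13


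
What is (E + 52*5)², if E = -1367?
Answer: 1225449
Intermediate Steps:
(E + 52*5)² = (-1367 + 52*5)² = (-1367 + 260)² = (-1107)² = 1225449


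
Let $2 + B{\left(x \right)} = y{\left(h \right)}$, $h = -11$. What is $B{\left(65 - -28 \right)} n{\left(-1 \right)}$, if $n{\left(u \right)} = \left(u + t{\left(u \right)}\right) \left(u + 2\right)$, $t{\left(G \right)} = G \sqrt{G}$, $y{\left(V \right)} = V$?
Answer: $13 + 13 i \approx 13.0 + 13.0 i$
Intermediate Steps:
$t{\left(G \right)} = G^{\frac{3}{2}}$
$B{\left(x \right)} = -13$ ($B{\left(x \right)} = -2 - 11 = -13$)
$n{\left(u \right)} = \left(2 + u\right) \left(u + u^{\frac{3}{2}}\right)$ ($n{\left(u \right)} = \left(u + u^{\frac{3}{2}}\right) \left(u + 2\right) = \left(u + u^{\frac{3}{2}}\right) \left(2 + u\right) = \left(2 + u\right) \left(u + u^{\frac{3}{2}}\right)$)
$B{\left(65 - -28 \right)} n{\left(-1 \right)} = - 13 \left(\left(-1\right)^{2} + \left(-1\right)^{\frac{5}{2}} + 2 \left(-1\right) + 2 \left(-1\right)^{\frac{3}{2}}\right) = - 13 \left(1 + i - 2 + 2 \left(- i\right)\right) = - 13 \left(1 + i - 2 - 2 i\right) = - 13 \left(-1 - i\right) = 13 + 13 i$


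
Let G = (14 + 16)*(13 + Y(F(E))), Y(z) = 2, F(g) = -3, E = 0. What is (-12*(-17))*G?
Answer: 91800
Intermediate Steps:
G = 450 (G = (14 + 16)*(13 + 2) = 30*15 = 450)
(-12*(-17))*G = -12*(-17)*450 = 204*450 = 91800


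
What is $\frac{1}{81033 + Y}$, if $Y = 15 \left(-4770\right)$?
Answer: $\frac{1}{9483} \approx 0.00010545$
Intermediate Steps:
$Y = -71550$
$\frac{1}{81033 + Y} = \frac{1}{81033 - 71550} = \frac{1}{9483}$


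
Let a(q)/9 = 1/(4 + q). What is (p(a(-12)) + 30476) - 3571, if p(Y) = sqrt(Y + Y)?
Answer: 26905 + 3*I/2 ≈ 26905.0 + 1.5*I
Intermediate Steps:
a(q) = 9/(4 + q)
p(Y) = sqrt(2)*sqrt(Y) (p(Y) = sqrt(2*Y) = sqrt(2)*sqrt(Y))
(p(a(-12)) + 30476) - 3571 = (sqrt(2)*sqrt(9/(4 - 12)) + 30476) - 3571 = (sqrt(2)*sqrt(9/(-8)) + 30476) - 3571 = (sqrt(2)*sqrt(9*(-1/8)) + 30476) - 3571 = (sqrt(2)*sqrt(-9/8) + 30476) - 3571 = (sqrt(2)*(3*I*sqrt(2)/4) + 30476) - 3571 = (3*I/2 + 30476) - 3571 = (30476 + 3*I/2) - 3571 = 26905 + 3*I/2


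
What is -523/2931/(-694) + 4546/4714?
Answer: 4624773833/4794406698 ≈ 0.96462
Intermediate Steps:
-523/2931/(-694) + 4546/4714 = -523*1/2931*(-1/694) + 4546*(1/4714) = -523/2931*(-1/694) + 2273/2357 = 523/2034114 + 2273/2357 = 4624773833/4794406698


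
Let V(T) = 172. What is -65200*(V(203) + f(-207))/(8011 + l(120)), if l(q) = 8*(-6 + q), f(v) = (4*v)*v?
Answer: -11186233600/8923 ≈ -1.2536e+6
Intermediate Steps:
f(v) = 4*v²
l(q) = -48 + 8*q
-65200*(V(203) + f(-207))/(8011 + l(120)) = -65200*(172 + 4*(-207)²)/(8011 + (-48 + 8*120)) = -65200*(172 + 4*42849)/(8011 + (-48 + 960)) = -65200*(172 + 171396)/(8011 + 912) = -65200/(8923/171568) = -65200/(8923*(1/171568)) = -65200/8923/171568 = -65200*171568/8923 = -11186233600/8923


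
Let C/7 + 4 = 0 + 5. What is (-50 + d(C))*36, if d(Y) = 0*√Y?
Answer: -1800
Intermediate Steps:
C = 7 (C = -28 + 7*(0 + 5) = -28 + 7*5 = -28 + 35 = 7)
d(Y) = 0
(-50 + d(C))*36 = (-50 + 0)*36 = -50*36 = -1800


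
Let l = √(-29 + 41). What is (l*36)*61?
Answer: 4392*√3 ≈ 7607.2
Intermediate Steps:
l = 2*√3 (l = √12 = 2*√3 ≈ 3.4641)
(l*36)*61 = ((2*√3)*36)*61 = (72*√3)*61 = 4392*√3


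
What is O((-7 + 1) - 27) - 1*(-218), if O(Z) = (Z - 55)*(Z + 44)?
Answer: -750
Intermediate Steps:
O(Z) = (-55 + Z)*(44 + Z)
O((-7 + 1) - 27) - 1*(-218) = (-2420 + ((-7 + 1) - 27)² - 11*((-7 + 1) - 27)) - 1*(-218) = (-2420 + (-6 - 27)² - 11*(-6 - 27)) + 218 = (-2420 + (-33)² - 11*(-33)) + 218 = (-2420 + 1089 + 363) + 218 = -968 + 218 = -750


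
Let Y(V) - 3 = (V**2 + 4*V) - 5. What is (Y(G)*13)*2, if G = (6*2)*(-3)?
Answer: 29900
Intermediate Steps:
G = -36 (G = 12*(-3) = -36)
Y(V) = -2 + V**2 + 4*V (Y(V) = 3 + ((V**2 + 4*V) - 5) = 3 + (-5 + V**2 + 4*V) = -2 + V**2 + 4*V)
(Y(G)*13)*2 = ((-2 + (-36)**2 + 4*(-36))*13)*2 = ((-2 + 1296 - 144)*13)*2 = (1150*13)*2 = 14950*2 = 29900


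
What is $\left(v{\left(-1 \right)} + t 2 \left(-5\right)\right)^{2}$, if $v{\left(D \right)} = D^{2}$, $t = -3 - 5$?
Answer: $6561$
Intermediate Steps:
$t = -8$ ($t = -3 - 5 = -8$)
$\left(v{\left(-1 \right)} + t 2 \left(-5\right)\right)^{2} = \left(\left(-1\right)^{2} + \left(-8\right) 2 \left(-5\right)\right)^{2} = \left(1 - -80\right)^{2} = \left(1 + 80\right)^{2} = 81^{2} = 6561$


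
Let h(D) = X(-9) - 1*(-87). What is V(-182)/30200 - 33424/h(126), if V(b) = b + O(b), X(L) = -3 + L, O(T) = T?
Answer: -10094321/22650 ≈ -445.67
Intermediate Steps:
V(b) = 2*b (V(b) = b + b = 2*b)
h(D) = 75 (h(D) = (-3 - 9) - 1*(-87) = -12 + 87 = 75)
V(-182)/30200 - 33424/h(126) = (2*(-182))/30200 - 33424/75 = -364*1/30200 - 33424*1/75 = -91/7550 - 33424/75 = -10094321/22650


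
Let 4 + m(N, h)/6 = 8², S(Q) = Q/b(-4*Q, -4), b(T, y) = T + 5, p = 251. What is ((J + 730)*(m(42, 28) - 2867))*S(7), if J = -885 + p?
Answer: 73248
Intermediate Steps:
b(T, y) = 5 + T
J = -634 (J = -885 + 251 = -634)
S(Q) = Q/(5 - 4*Q)
m(N, h) = 360 (m(N, h) = -24 + 6*8² = -24 + 6*64 = -24 + 384 = 360)
((J + 730)*(m(42, 28) - 2867))*S(7) = ((-634 + 730)*(360 - 2867))*(-1*7/(-5 + 4*7)) = (96*(-2507))*(-1*7/(-5 + 28)) = -(-240672)*7/23 = -240672*(-7/23) = 73248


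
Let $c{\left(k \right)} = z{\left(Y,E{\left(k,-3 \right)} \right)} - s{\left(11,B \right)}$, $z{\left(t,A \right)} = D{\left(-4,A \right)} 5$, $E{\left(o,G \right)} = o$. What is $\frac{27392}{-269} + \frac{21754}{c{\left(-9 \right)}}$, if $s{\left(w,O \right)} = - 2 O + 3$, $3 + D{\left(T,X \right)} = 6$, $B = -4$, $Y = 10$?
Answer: $\frac{2871129}{538} \approx 5336.7$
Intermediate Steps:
$D{\left(T,X \right)} = 3$ ($D{\left(T,X \right)} = -3 + 6 = 3$)
$z{\left(t,A \right)} = 15$ ($z{\left(t,A \right)} = 3 \cdot 5 = 15$)
$s{\left(w,O \right)} = 3 - 2 O$
$c{\left(k \right)} = 4$ ($c{\left(k \right)} = 15 - \left(3 - -8\right) = 15 - \left(3 + 8\right) = 15 - 11 = 4$)
$\frac{27392}{-269} + \frac{21754}{c{\left(-9 \right)}} = \frac{27392}{-269} + \frac{21754}{4} = 27392 \left(- \frac{1}{269}\right) + 21754 \cdot \frac{1}{4} = - \frac{27392}{269} + \frac{10877}{2} = \frac{2871129}{538}$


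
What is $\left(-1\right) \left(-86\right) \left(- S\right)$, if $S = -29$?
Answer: $2494$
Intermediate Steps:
$\left(-1\right) \left(-86\right) \left(- S\right) = \left(-1\right) \left(-86\right) \left(\left(-1\right) \left(-29\right)\right) = 86 \cdot 29 = 2494$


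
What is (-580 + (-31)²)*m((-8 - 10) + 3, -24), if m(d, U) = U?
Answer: -9144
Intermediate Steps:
(-580 + (-31)²)*m((-8 - 10) + 3, -24) = (-580 + (-31)²)*(-24) = (-580 + 961)*(-24) = 381*(-24) = -9144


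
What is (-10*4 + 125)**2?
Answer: 7225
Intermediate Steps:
(-10*4 + 125)**2 = (-40 + 125)**2 = 85**2 = 7225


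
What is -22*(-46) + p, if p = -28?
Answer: 984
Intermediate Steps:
-22*(-46) + p = -22*(-46) - 28 = 1012 - 28 = 984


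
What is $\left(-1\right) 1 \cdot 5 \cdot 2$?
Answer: $-10$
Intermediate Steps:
$\left(-1\right) 1 \cdot 5 \cdot 2 = \left(-1\right) 5 \cdot 2 = \left(-5\right) 2 = -10$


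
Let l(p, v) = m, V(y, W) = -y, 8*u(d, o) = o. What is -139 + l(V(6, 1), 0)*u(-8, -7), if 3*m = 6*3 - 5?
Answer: -3427/24 ≈ -142.79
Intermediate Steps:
u(d, o) = o/8
m = 13/3 (m = (6*3 - 5)/3 = (18 - 5)/3 = (1/3)*13 = 13/3 ≈ 4.3333)
l(p, v) = 13/3
-139 + l(V(6, 1), 0)*u(-8, -7) = -139 + 13*((1/8)*(-7))/3 = -139 + (13/3)*(-7/8) = -139 - 91/24 = -3427/24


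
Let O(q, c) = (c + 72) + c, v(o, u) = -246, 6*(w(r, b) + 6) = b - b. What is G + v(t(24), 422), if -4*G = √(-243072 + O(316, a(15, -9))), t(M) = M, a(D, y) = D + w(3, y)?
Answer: -246 - 3*I*√26998/4 ≈ -246.0 - 123.23*I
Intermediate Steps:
w(r, b) = -6 (w(r, b) = -6 + (b - b)/6 = -6 + (⅙)*0 = -6 + 0 = -6)
a(D, y) = -6 + D (a(D, y) = D - 6 = -6 + D)
O(q, c) = 72 + 2*c (O(q, c) = (72 + c) + c = 72 + 2*c)
G = -3*I*√26998/4 (G = -√(-243072 + (72 + 2*(-6 + 15)))/4 = -√(-243072 + (72 + 2*9))/4 = -√(-243072 + (72 + 18))/4 = -√(-243072 + 90)/4 = -3*I*√26998/4 ≈ -123.23*I)
G + v(t(24), 422) = -3*I*√26998/4 - 246 = -246 - 3*I*√26998/4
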